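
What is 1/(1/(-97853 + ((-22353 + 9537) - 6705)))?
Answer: -117374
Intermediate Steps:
1/(1/(-97853 + ((-22353 + 9537) - 6705))) = 1/(1/(-97853 + (-12816 - 6705))) = 1/(1/(-97853 - 19521)) = 1/(1/(-117374)) = 1/(-1/117374) = -117374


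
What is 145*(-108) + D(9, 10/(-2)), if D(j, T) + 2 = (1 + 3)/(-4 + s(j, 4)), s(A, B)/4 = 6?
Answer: -78309/5 ≈ -15662.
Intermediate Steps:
s(A, B) = 24 (s(A, B) = 4*6 = 24)
D(j, T) = -9/5 (D(j, T) = -2 + (1 + 3)/(-4 + 24) = -2 + 4/20 = -2 + 4*(1/20) = -2 + ⅕ = -9/5)
145*(-108) + D(9, 10/(-2)) = 145*(-108) - 9/5 = -15660 - 9/5 = -78309/5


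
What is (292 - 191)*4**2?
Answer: 1616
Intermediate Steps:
(292 - 191)*4**2 = 101*16 = 1616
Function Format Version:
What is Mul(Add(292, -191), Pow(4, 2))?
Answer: 1616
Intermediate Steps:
Mul(Add(292, -191), Pow(4, 2)) = Mul(101, 16) = 1616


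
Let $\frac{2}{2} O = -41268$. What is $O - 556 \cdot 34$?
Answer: $-60172$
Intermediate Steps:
$O = -41268$
$O - 556 \cdot 34 = -41268 - 556 \cdot 34 = -41268 - 18904 = -60172$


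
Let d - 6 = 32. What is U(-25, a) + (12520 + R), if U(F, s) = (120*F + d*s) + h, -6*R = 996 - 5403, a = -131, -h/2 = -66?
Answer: 10817/2 ≈ 5408.5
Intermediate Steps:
d = 38 (d = 6 + 32 = 38)
h = 132 (h = -2*(-66) = 132)
R = 1469/2 (R = -(996 - 5403)/6 = -1/6*(-4407) = 1469/2 ≈ 734.50)
U(F, s) = 132 + 38*s + 120*F (U(F, s) = (120*F + 38*s) + 132 = (38*s + 120*F) + 132 = 132 + 38*s + 120*F)
U(-25, a) + (12520 + R) = (132 + 38*(-131) + 120*(-25)) + (12520 + 1469/2) = (132 - 4978 - 3000) + 26509/2 = -7846 + 26509/2 = 10817/2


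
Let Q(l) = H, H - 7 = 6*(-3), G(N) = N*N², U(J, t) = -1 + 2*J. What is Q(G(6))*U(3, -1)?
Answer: -55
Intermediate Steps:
G(N) = N³
H = -11 (H = 7 + 6*(-3) = 7 - 18 = -11)
Q(l) = -11
Q(G(6))*U(3, -1) = -11*(-1 + 2*3) = -11*(-1 + 6) = -11*5 = -55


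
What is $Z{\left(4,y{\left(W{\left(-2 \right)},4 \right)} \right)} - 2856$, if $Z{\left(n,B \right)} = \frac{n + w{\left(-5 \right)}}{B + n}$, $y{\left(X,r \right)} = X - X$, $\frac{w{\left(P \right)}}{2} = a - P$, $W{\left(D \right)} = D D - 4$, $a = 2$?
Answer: $- \frac{5703}{2} \approx -2851.5$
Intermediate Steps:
$W{\left(D \right)} = -4 + D^{2}$ ($W{\left(D \right)} = D^{2} - 4 = -4 + D^{2}$)
$w{\left(P \right)} = 4 - 2 P$ ($w{\left(P \right)} = 2 \left(2 - P\right) = 4 - 2 P$)
$y{\left(X,r \right)} = 0$
$Z{\left(n,B \right)} = \frac{14 + n}{B + n}$ ($Z{\left(n,B \right)} = \frac{n + \left(4 - -10\right)}{B + n} = \frac{n + \left(4 + 10\right)}{B + n} = \frac{n + 14}{B + n} = \frac{14 + n}{B + n}$)
$Z{\left(4,y{\left(W{\left(-2 \right)},4 \right)} \right)} - 2856 = \frac{14 + 4}{0 + 4} - 2856 = \frac{1}{4} \cdot 18 - 2856 = \frac{9}{2} - 2856 = - \frac{5703}{2}$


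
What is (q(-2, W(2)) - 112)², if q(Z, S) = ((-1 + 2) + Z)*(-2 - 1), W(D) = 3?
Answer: 11881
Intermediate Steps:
q(Z, S) = -3 - 3*Z (q(Z, S) = (1 + Z)*(-3) = -3 - 3*Z)
(q(-2, W(2)) - 112)² = ((-3 - 3*(-2)) - 112)² = ((-3 + 6) - 112)² = (3 - 112)² = (-109)² = 11881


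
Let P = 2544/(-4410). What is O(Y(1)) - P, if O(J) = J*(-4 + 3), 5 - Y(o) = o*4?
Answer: -311/735 ≈ -0.42313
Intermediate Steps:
Y(o) = 5 - 4*o (Y(o) = 5 - o*4 = 5 - 4*o)
P = -424/735 (P = 2544*(-1/4410) = -424/735 ≈ -0.57687)
O(J) = -J (O(J) = J*(-1) = -J)
O(Y(1)) - P = -(5 - 4*1) - 1*(-424/735) = -(5 - 4) + 424/735 = -1*1 + 424/735 = -1 + 424/735 = -311/735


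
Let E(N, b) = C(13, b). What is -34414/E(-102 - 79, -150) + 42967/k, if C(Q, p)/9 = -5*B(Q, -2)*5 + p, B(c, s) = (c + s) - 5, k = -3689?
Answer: 5471173/4980150 ≈ 1.0986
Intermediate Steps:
B(c, s) = -5 + c + s
C(Q, p) = 1575 - 225*Q + 9*p (C(Q, p) = 9*(-5*(-5 + Q - 2)*5 + p) = 9*(-5*(-7 + Q)*5 + p) = 9*(-5*(-35 + 5*Q) + p) = 9*((175 - 25*Q) + p) = 9*(175 + p - 25*Q) = 1575 - 225*Q + 9*p)
E(N, b) = -1350 + 9*b (E(N, b) = 1575 - 225*13 + 9*b = 1575 - 2925 + 9*b = -1350 + 9*b)
-34414/E(-102 - 79, -150) + 42967/k = -34414/(-1350 + 9*(-150)) + 42967/(-3689) = -34414/(-1350 - 1350) + 42967*(-1/3689) = -34414/(-2700) - 42967/3689 = -34414*(-1/2700) - 42967/3689 = 17207/1350 - 42967/3689 = 5471173/4980150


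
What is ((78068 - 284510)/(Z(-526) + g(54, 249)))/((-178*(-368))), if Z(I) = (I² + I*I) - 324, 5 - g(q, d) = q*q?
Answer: -103221/18017431984 ≈ -5.7290e-6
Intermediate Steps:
g(q, d) = 5 - q² (g(q, d) = 5 - q*q = 5 - q²)
Z(I) = -324 + 2*I² (Z(I) = (I² + I²) - 324 = 2*I² - 324 = -324 + 2*I²)
((78068 - 284510)/(Z(-526) + g(54, 249)))/((-178*(-368))) = ((78068 - 284510)/((-324 + 2*(-526)²) + (5 - 1*54²)))/((-178*(-368))) = -206442/((-324 + 2*276676) + (5 - 1*2916))/65504 = -206442/((-324 + 553352) + (5 - 2916))*(1/65504) = -206442/(553028 - 2911)*(1/65504) = -206442/550117*(1/65504) = -206442*1/550117*(1/65504) = -206442/550117*1/65504 = -103221/18017431984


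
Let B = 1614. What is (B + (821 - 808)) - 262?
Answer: 1365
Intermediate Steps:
(B + (821 - 808)) - 262 = (1614 + (821 - 808)) - 262 = (1614 + 13) - 262 = 1627 - 262 = 1365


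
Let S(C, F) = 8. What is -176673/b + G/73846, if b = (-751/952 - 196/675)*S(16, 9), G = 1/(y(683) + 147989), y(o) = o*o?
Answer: 643953091325783028817/31469542250698596 ≈ 20463.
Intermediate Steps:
y(o) = o²
G = 1/614478 (G = 1/(683² + 147989) = 1/(466489 + 147989) = 1/614478 ≈ 1.6274e-6)
b = -693517/80325 (b = (-751/952 - 196/675)*8 = -693517/642600*8 = -693517/80325 ≈ -8.6339)
-176673/b + G/73846 = -176673/(-693517/80325) + (1/614478)/73846 = -176673*(-80325/693517) + (1/614478)*(1/73846) = 14191258725/693517 + 1/45376742388 = 643953091325783028817/31469542250698596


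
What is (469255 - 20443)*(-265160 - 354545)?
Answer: -278131040460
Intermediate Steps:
(469255 - 20443)*(-265160 - 354545) = 448812*(-619705) = -278131040460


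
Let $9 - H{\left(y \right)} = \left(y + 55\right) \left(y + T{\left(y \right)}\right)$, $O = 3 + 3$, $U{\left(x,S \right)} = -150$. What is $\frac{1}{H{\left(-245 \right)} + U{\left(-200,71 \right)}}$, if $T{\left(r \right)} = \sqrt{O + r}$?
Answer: $- \frac{46691}{2188677381} - \frac{190 i \sqrt{239}}{2188677381} \approx -2.1333 \cdot 10^{-5} - 1.3421 \cdot 10^{-6} i$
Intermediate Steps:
$O = 6$
$T{\left(r \right)} = \sqrt{6 + r}$
$H{\left(y \right)} = 9 - \left(55 + y\right) \left(y + \sqrt{6 + y}\right)$ ($H{\left(y \right)} = 9 - \left(y + 55\right) \left(y + \sqrt{6 + y}\right) = 9 - \left(55 + y\right) \left(y + \sqrt{6 + y}\right)$)
$\frac{1}{H{\left(-245 \right)} + U{\left(-200,71 \right)}} = \frac{1}{\left(9 - \left(-245\right)^{2} - -13475 - 55 \sqrt{6 - 245} - - 245 \sqrt{6 - 245}\right) - 150} = \frac{1}{\left(9 - 60025 + 13475 - 55 \sqrt{-239} - - 245 \sqrt{-239}\right) - 150} = \frac{1}{\left(9 - 60025 + 13475 - 55 i \sqrt{239} - - 245 i \sqrt{239}\right) - 150} = \frac{1}{\left(9 - 60025 + 13475 - 55 i \sqrt{239} + 245 i \sqrt{239}\right) - 150} = \frac{1}{\left(-46541 + 190 i \sqrt{239}\right) - 150} = \frac{1}{-46691 + 190 i \sqrt{239}}$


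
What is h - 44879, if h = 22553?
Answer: -22326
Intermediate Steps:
h - 44879 = 22553 - 44879 = -22326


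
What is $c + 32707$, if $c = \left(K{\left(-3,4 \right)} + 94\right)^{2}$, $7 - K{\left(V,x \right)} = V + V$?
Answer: $44156$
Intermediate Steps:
$K{\left(V,x \right)} = 7 - 2 V$ ($K{\left(V,x \right)} = 7 - \left(V + V\right) = 7 - 2 V$)
$c = 11449$ ($c = \left(\left(7 - -6\right) + 94\right)^{2} = \left(\left(7 + 6\right) + 94\right)^{2} = \left(13 + 94\right)^{2} = 107^{2} = 11449$)
$c + 32707 = 11449 + 32707 = 44156$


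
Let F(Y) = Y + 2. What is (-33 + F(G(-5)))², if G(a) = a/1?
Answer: 1296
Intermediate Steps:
G(a) = a (G(a) = a*1 = a)
F(Y) = 2 + Y
(-33 + F(G(-5)))² = (-33 + (2 - 5))² = (-33 - 3)² = (-36)² = 1296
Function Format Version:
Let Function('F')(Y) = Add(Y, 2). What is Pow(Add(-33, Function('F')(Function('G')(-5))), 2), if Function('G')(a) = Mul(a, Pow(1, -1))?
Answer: 1296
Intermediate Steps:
Function('G')(a) = a (Function('G')(a) = Mul(a, 1) = a)
Function('F')(Y) = Add(2, Y)
Pow(Add(-33, Function('F')(Function('G')(-5))), 2) = Pow(Add(-33, Add(2, -5)), 2) = Pow(Add(-33, -3), 2) = Pow(-36, 2) = 1296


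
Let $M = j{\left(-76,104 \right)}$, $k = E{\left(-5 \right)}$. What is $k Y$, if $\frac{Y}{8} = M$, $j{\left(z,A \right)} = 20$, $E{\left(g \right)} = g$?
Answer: $-800$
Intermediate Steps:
$k = -5$
$M = 20$
$Y = 160$ ($Y = 8 \cdot 20 = 160$)
$k Y = \left(-5\right) 160 = -800$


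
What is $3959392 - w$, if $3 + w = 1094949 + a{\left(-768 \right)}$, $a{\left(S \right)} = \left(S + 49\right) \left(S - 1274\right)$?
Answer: $1396248$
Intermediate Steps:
$a{\left(S \right)} = \left(-1274 + S\right) \left(49 + S\right)$ ($a{\left(S \right)} = \left(49 + S\right) \left(-1274 + S\right) = \left(-1274 + S\right) \left(49 + S\right)$)
$w = 2563144$ ($w = -3 + \left(1094949 - \left(-878374 - 589824\right)\right) = -3 + \left(1094949 + \left(-62426 + 589824 + 940800\right)\right) = -3 + \left(1094949 + 1468198\right) = -3 + 2563147 = 2563144$)
$3959392 - w = 3959392 - 2563144 = 1396248$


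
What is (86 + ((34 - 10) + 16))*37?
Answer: 4662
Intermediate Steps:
(86 + ((34 - 10) + 16))*37 = (86 + (24 + 16))*37 = (86 + 40)*37 = 126*37 = 4662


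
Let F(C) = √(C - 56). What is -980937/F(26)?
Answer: 326979*I*√30/10 ≈ 1.7909e+5*I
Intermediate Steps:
F(C) = √(-56 + C)
-980937/F(26) = -980937/√(-56 + 26) = -980937*(-I*√30/30) = -(-326979)*I*√30/10 = 326979*I*√30/10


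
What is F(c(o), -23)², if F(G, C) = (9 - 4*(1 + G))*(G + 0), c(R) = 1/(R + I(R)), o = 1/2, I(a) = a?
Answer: 1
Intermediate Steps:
o = ½ ≈ 0.50000
c(R) = 1/(2*R) (c(R) = 1/(R + R) = 1/(2*R))
F(G, C) = G*(5 - 4*G) (F(G, C) = (9 + (-4 - 4*G))*G = (5 - 4*G)*G = G*(5 - 4*G))
F(c(o), -23)² = ((1/(2*(½)))*(5 - 2/½))² = (((½)*2)*(5 - 2*2))² = (1*(5 - 4*1))² = (1*(5 - 4))² = (1*1)² = 1² = 1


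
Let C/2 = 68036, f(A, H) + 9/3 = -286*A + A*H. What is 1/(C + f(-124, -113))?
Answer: 1/185545 ≈ 5.3895e-6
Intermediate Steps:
f(A, H) = -3 - 286*A + A*H (f(A, H) = -3 + (-286*A + A*H) = -3 - 286*A + A*H)
C = 136072 (C = 2*68036 = 136072)
1/(C + f(-124, -113)) = 1/(136072 + (-3 - 286*(-124) - 124*(-113))) = 1/(136072 + (-3 + 35464 + 14012)) = 1/(136072 + 49473) = 1/185545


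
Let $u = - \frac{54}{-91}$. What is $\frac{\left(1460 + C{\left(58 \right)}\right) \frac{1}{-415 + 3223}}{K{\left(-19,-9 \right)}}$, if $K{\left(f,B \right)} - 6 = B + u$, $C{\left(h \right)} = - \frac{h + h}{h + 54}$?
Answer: $- \frac{1513}{7008} \approx -0.2159$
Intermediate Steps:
$u = \frac{54}{91}$ ($u = \left(-54\right) \left(- \frac{1}{91}\right) = \frac{54}{91} \approx 0.59341$)
$C{\left(h \right)} = - \frac{2 h}{54 + h}$
$K{\left(f,B \right)} = \frac{600}{91} + B$ ($K{\left(f,B \right)} = 6 + \left(B + \frac{54}{91}\right) = 6 + \left(\frac{54}{91} + B\right) = \frac{600}{91} + B$)
$\frac{\left(1460 + C{\left(58 \right)}\right) \frac{1}{-415 + 3223}}{K{\left(-19,-9 \right)}} = \frac{\left(1460 - \frac{116}{54 + 58}\right) \frac{1}{-415 + 3223}}{\frac{600}{91} - 9} = \frac{\left(1460 - \frac{116}{112}\right) \frac{1}{2808}}{- \frac{219}{91}} = \left(1460 - 116 \cdot \frac{1}{112}\right) \frac{1}{2808} \left(- \frac{91}{219}\right) = \left(1460 - \frac{29}{28}\right) \frac{1}{2808} \left(- \frac{91}{219}\right) = \frac{40851}{28} \cdot \frac{1}{2808} \left(- \frac{91}{219}\right) = \frac{1513}{2912} \left(- \frac{91}{219}\right) = - \frac{1513}{7008}$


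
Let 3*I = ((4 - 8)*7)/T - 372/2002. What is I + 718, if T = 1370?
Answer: 1476824066/2057055 ≈ 717.93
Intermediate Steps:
I = -141424/2057055 (I = (((4 - 8)*7)/1370 - 372/2002)/3 = (-4*7*(1/1370) - 372*1/2002)/3 = (-28*1/1370 - 186/1001)/3 = (-14/685 - 186/1001)/3 = (1/3)*(-141424/685685) = -141424/2057055 ≈ -0.068751)
I + 718 = -141424/2057055 + 718 = 1476824066/2057055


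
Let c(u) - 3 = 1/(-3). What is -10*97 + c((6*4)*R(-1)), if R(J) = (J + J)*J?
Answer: -2902/3 ≈ -967.33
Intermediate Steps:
R(J) = 2*J² (R(J) = (2*J)*J = 2*J²)
c(u) = 8/3 (c(u) = 3 + 1/(-3) = 3 - ⅓ = 8/3)
-10*97 + c((6*4)*R(-1)) = -10*97 + 8/3 = -970 + 8/3 = -2902/3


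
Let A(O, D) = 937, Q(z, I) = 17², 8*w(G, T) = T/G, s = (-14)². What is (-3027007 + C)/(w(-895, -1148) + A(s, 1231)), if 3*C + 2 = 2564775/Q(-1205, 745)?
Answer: -4693113060880/1454407239 ≈ -3226.8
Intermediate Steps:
s = 196
w(G, T) = T/(8*G) (w(G, T) = (T/G)/8 = T/(8*G))
Q(z, I) = 289
C = 2564197/867 (C = -⅔ + (2564775/289)/3 = -⅔ + (2564775*(1/289))/3 = -⅔ + (⅓)*(2564775/289) = -⅔ + 854925/289 = 2564197/867 ≈ 2957.6)
(-3027007 + C)/(w(-895, -1148) + A(s, 1231)) = (-3027007 + 2564197/867)/((⅛)*(-1148)/(-895) + 937) = -2621850872/(867*((⅛)*(-1148)*(-1/895) + 937)) = -2621850872/(867*(287/1790 + 937)) = -2621850872/(867*1677517/1790) = -2621850872/867*1790/1677517 = -4693113060880/1454407239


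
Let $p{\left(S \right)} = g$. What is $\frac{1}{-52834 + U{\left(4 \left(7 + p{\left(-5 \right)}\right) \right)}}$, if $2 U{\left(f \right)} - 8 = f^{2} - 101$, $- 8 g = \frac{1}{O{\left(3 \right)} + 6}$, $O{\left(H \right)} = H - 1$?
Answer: $- \frac{512}{26875007} \approx -1.9051 \cdot 10^{-5}$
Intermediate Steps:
$O{\left(H \right)} = -1 + H$
$g = - \frac{1}{64}$ ($g = - \frac{1}{8 \left(\left(-1 + 3\right) + 6\right)} = - \frac{1}{8 \left(2 + 6\right)} = - \frac{1}{8 \cdot 8} = \left(- \frac{1}{8}\right) \frac{1}{8} = - \frac{1}{64} \approx -0.015625$)
$p{\left(S \right)} = - \frac{1}{64}$
$U{\left(f \right)} = - \frac{93}{2} + \frac{f^{2}}{2}$ ($U{\left(f \right)} = 4 + \frac{f^{2} - 101}{2} = 4 + \frac{-101 + f^{2}}{2} = 4 + \left(- \frac{101}{2} + \frac{f^{2}}{2}\right) = - \frac{93}{2} + \frac{f^{2}}{2}$)
$\frac{1}{-52834 + U{\left(4 \left(7 + p{\left(-5 \right)}\right) \right)}} = \frac{1}{-52834 - \left(\frac{93}{2} - \frac{\left(4 \left(7 - \frac{1}{64}\right)\right)^{2}}{2}\right)} = \frac{1}{-52834 - \left(\frac{93}{2} - \frac{\left(4 \cdot \frac{447}{64}\right)^{2}}{2}\right)} = \frac{1}{-52834 - \left(\frac{93}{2} - \frac{\left(\frac{447}{16}\right)^{2}}{2}\right)} = \frac{1}{-52834 + \left(- \frac{93}{2} + \frac{1}{2} \cdot \frac{199809}{256}\right)} = \frac{1}{-52834 + \left(- \frac{93}{2} + \frac{199809}{512}\right)} = \frac{1}{-52834 + \frac{176001}{512}} = \frac{1}{- \frac{26875007}{512}} = - \frac{512}{26875007}$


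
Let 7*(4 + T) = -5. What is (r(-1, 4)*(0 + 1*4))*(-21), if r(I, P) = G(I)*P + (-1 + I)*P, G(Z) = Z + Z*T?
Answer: -576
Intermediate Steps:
T = -33/7 (T = -4 + (1/7)*(-5) = -4 - 5/7 = -33/7 ≈ -4.7143)
G(Z) = -26*Z/7 (G(Z) = Z + Z*(-33/7) = Z - 33*Z/7 = -26*Z/7)
r(I, P) = P*(-1 + I) - 26*I*P/7 (r(I, P) = (-26*I/7)*P + (-1 + I)*P = -26*I*P/7 + P*(-1 + I) = P*(-1 + I) - 26*I*P/7)
(r(-1, 4)*(0 + 1*4))*(-21) = (((1/7)*4*(-7 - 19*(-1)))*(0 + 1*4))*(-21) = (((1/7)*4*(-7 + 19))*(0 + 4))*(-21) = (((1/7)*4*12)*4)*(-21) = ((48/7)*4)*(-21) = (192/7)*(-21) = -576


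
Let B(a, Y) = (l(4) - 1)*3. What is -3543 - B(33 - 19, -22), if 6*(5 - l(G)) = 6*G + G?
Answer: -3541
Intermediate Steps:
l(G) = 5 - 7*G/6 (l(G) = 5 - (6*G + G)/6 = 5 - 7*G/6)
B(a, Y) = -2 (B(a, Y) = ((5 - 7/6*4) - 1)*3 = ((5 - 14/3) - 1)*3 = (⅓ - 1)*3 = -⅔*3 = -2)
-3543 - B(33 - 19, -22) = -3543 - 1*(-2) = -3543 + 2 = -3541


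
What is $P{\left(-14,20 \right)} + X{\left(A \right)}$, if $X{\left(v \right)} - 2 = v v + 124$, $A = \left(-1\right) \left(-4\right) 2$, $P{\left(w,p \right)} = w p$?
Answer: $-90$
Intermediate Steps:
$P{\left(w,p \right)} = p w$
$A = 8$ ($A = 4 \cdot 2 = 8$)
$X{\left(v \right)} = 126 + v^{2}$ ($X{\left(v \right)} = 2 + \left(v v + 124\right) = 2 + \left(v^{2} + 124\right) = 2 + \left(124 + v^{2}\right) = 126 + v^{2}$)
$P{\left(-14,20 \right)} + X{\left(A \right)} = 20 \left(-14\right) + \left(126 + 8^{2}\right) = -280 + \left(126 + 64\right) = -280 + 190 = -90$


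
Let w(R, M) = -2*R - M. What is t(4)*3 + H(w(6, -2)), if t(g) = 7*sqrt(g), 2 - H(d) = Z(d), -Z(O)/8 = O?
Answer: -36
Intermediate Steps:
w(R, M) = -M - 2*R
Z(O) = -8*O
H(d) = 2 + 8*d (H(d) = 2 - (-8)*d = 2 + 8*d)
t(4)*3 + H(w(6, -2)) = (7*sqrt(4))*3 + (2 + 8*(-1*(-2) - 2*6)) = (7*2)*3 + (2 + 8*(2 - 12)) = 14*3 + (2 + 8*(-10)) = 42 + (2 - 80) = 42 - 78 = -36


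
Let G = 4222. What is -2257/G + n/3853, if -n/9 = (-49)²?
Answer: -99929419/16267366 ≈ -6.1429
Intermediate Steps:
n = -21609 (n = -9*(-49)² = -9*2401 = -21609)
-2257/G + n/3853 = -2257/4222 - 21609/3853 = -99929419/16267366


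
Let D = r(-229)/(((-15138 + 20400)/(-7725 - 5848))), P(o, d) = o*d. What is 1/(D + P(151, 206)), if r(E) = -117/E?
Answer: 401666/12493693249 ≈ 3.2149e-5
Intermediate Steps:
P(o, d) = d*o
D = -529347/401666 (D = (-117/(-229))/(((-15138 + 20400)/(-7725 - 5848))) = (-117*(-1/229))/((5262/(-13573))) = 117/(229*((5262*(-1/13573)))) = 117/(229*(-5262/13573)) = (117/229)*(-13573/5262) = -529347/401666 ≈ -1.3179)
1/(D + P(151, 206)) = 1/(-529347/401666 + 206*151) = 1/(-529347/401666 + 31106) = 1/(12493693249/401666) = 401666/12493693249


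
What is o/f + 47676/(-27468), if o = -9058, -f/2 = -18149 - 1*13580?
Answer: -136426198/72627681 ≈ -1.8784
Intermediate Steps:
f = 63458 (f = -2*(-18149 - 1*13580) = -2*(-18149 - 13580) = -2*(-31729) = 63458)
o/f + 47676/(-27468) = -9058/63458 + 47676/(-27468) = -9058*1/63458 + 47676*(-1/27468) = -4529/31729 - 3973/2289 = -136426198/72627681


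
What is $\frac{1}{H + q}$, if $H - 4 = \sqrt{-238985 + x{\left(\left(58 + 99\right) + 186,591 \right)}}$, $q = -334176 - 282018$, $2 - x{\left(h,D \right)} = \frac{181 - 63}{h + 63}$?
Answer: $- \frac{62543285}{38538571040954} - \frac{i \sqrt{2462065606}}{38538571040954} \approx -1.6229 \cdot 10^{-6} - 1.2875 \cdot 10^{-9} i$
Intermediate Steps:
$x{\left(h,D \right)} = 2 - \frac{118}{63 + h}$ ($x{\left(h,D \right)} = 2 - \frac{181 - 63}{h + 63} = 2 - \frac{118}{63 + h}$)
$q = -616194$ ($q = -334176 - 282018 = -616194$)
$H = 4 + \frac{2 i \sqrt{2462065606}}{203}$ ($H = 4 + \sqrt{-238985 + \frac{2 \left(4 + \left(\left(58 + 99\right) + 186\right)\right)}{63 + \left(\left(58 + 99\right) + 186\right)}} = 4 + \sqrt{-238985 + \frac{2 \left(4 + \left(157 + 186\right)\right)}{63 + \left(157 + 186\right)}} = 4 + \sqrt{-238985 + \frac{2 \left(4 + 343\right)}{63 + 343}} = 4 + \sqrt{-238985 + 2 \cdot \frac{1}{406} \cdot 347} = 4 + \sqrt{-238985 + \frac{347}{203}} = 4 + \sqrt{- \frac{48513608}{203}} = 4 + \frac{2 i \sqrt{2462065606}}{203} \approx 4.0 + 488.86 i$)
$\frac{1}{H + q} = \frac{1}{\left(4 + \frac{2 i \sqrt{2462065606}}{203}\right) - 616194} = \frac{1}{-616190 + \frac{2 i \sqrt{2462065606}}{203}}$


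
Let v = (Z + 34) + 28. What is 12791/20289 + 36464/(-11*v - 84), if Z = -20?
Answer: -122139035/1846299 ≈ -66.153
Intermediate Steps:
v = 42 (v = (-20 + 34) + 28 = 14 + 28 = 42)
12791/20289 + 36464/(-11*v - 84) = 12791/20289 + 36464/(-11*42 - 84) = 12791*(1/20289) + 36464/(-462 - 84) = 12791/20289 + 36464/(-546) = 12791/20289 + 36464*(-1/546) = 12791/20289 - 18232/273 = -122139035/1846299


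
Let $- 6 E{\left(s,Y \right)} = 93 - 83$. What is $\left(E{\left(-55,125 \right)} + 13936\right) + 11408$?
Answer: $\frac{76027}{3} \approx 25342.0$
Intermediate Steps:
$E{\left(s,Y \right)} = - \frac{5}{3}$ ($E{\left(s,Y \right)} = - \frac{93 - 83}{6} = \left(- \frac{1}{6}\right) 10 = - \frac{5}{3}$)
$\left(E{\left(-55,125 \right)} + 13936\right) + 11408 = \left(- \frac{5}{3} + 13936\right) + 11408 = \frac{41803}{3} + 11408 = \frac{76027}{3}$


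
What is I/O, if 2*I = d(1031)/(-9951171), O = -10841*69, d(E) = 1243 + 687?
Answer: 965/7443764491959 ≈ 1.2964e-10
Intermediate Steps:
d(E) = 1930
O = -748029
I = -965/9951171 (I = (1930/(-9951171))/2 = (1930*(-1/9951171))/2 = (½)*(-1930/9951171) = -965/9951171 ≈ -9.6973e-5)
I/O = -965/9951171/(-748029) = -965/9951171*(-1/748029) = 965/7443764491959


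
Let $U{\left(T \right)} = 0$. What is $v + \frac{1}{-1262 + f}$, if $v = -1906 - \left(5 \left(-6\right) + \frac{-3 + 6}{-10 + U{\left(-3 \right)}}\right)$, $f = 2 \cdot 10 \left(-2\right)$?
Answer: $- \frac{6105406}{3255} \approx -1875.7$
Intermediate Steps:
$f = -40$ ($f = 20 \left(-2\right) = -40$)
$v = - \frac{18757}{10}$ ($v = -1906 - \left(5 \left(-6\right) + \frac{-3 + 6}{-10 + 0}\right) = -1906 - \left(-30 + \frac{3}{-10}\right) = -1906 - \left(-30 + 3 \left(- \frac{1}{10}\right)\right) = -1906 - \left(-30 - \frac{3}{10}\right) = -1906 - - \frac{303}{10} = -1906 + \frac{303}{10} = - \frac{18757}{10} \approx -1875.7$)
$v + \frac{1}{-1262 + f} = - \frac{18757}{10} + \frac{1}{-1262 - 40} = - \frac{18757}{10} + \frac{1}{-1302} = - \frac{18757}{10} - \frac{1}{1302} = - \frac{6105406}{3255}$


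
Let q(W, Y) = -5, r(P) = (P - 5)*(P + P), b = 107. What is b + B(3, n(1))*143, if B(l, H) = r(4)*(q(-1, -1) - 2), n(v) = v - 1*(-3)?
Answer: 8115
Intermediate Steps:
r(P) = 2*P*(-5 + P) (r(P) = (-5 + P)*(2*P) = 2*P*(-5 + P))
n(v) = 3 + v (n(v) = v + 3 = 3 + v)
B(l, H) = 56 (B(l, H) = (2*4*(-5 + 4))*(-5 - 2) = (2*4*(-1))*(-7) = -8*(-7) = 56)
b + B(3, n(1))*143 = 107 + 56*143 = 107 + 8008 = 8115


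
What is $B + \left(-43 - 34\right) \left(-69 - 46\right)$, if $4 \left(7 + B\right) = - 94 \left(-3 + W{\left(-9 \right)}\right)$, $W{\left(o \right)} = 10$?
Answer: $\frac{17367}{2} \approx 8683.5$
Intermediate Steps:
$B = - \frac{343}{2}$ ($B = -7 + \frac{\left(-94\right) \left(-3 + 10\right)}{4} = -7 + \frac{\left(-94\right) 7}{4} = -7 + \frac{1}{4} \left(-658\right) = -7 - \frac{329}{2} = - \frac{343}{2} \approx -171.5$)
$B + \left(-43 - 34\right) \left(-69 - 46\right) = - \frac{343}{2} + \left(-43 - 34\right) \left(-69 - 46\right) = - \frac{343}{2} + \left(-43 - 34\right) \left(-115\right) = - \frac{343}{2} - -8855 = - \frac{343}{2} + 8855 = \frac{17367}{2}$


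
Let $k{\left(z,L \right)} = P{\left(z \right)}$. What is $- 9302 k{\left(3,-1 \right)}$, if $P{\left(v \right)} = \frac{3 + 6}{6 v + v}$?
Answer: $- \frac{27906}{7} \approx -3986.6$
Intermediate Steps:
$P{\left(v \right)} = \frac{9}{7 v}$
$k{\left(z,L \right)} = \frac{9}{7 z}$
$- 9302 k{\left(3,-1 \right)} = - 9302 \frac{9}{7 \cdot 3} = - 9302 \cdot \frac{9}{7} \cdot \frac{1}{3} = \left(-9302\right) \frac{3}{7} = - \frac{27906}{7}$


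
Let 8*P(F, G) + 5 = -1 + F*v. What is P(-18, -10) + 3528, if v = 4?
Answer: 14073/4 ≈ 3518.3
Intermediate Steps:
P(F, G) = -¾ + F/2 (P(F, G) = -5/8 + (-1 + F*4)/8 = -5/8 + (-1 + 4*F)/8 = -5/8 + (-⅛ + F/2) = -¾ + F/2)
P(-18, -10) + 3528 = (-¾ + (½)*(-18)) + 3528 = (-¾ - 9) + 3528 = -39/4 + 3528 = 14073/4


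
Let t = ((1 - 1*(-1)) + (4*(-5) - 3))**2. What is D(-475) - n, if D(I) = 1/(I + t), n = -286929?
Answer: 9755585/34 ≈ 2.8693e+5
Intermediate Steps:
t = 441 (t = ((1 + 1) + (-20 - 3))**2 = (2 - 23)**2 = (-21)**2 = 441)
D(I) = 1/(441 + I) (D(I) = 1/(I + 441) = 1/(441 + I))
D(-475) - n = 1/(441 - 475) - 1*(-286929) = 1/(-34) + 286929 = -1/34 + 286929 = 9755585/34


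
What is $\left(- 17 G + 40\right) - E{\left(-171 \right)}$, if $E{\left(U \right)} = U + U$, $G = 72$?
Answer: $-842$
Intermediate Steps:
$E{\left(U \right)} = 2 U$
$\left(- 17 G + 40\right) - E{\left(-171 \right)} = \left(\left(-17\right) 72 + 40\right) - 2 \left(-171\right) = \left(-1224 + 40\right) - -342 = -1184 + 342 = -842$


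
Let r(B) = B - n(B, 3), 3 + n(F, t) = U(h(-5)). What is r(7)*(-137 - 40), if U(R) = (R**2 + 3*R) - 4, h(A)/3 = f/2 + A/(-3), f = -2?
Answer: -708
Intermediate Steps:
h(A) = -3 - A (h(A) = 3*(-2/2 + A/(-3)) = 3*(-2*1/2 + A*(-1/3)) = 3*(-1 - A/3) = -3 - A)
U(R) = -4 + R**2 + 3*R
n(F, t) = 3 (n(F, t) = -3 + (-4 + (-3 - 1*(-5))**2 + 3*(-3 - 1*(-5))) = -3 + (-4 + (-3 + 5)**2 + 3*(-3 + 5)) = -3 + (-4 + 2**2 + 3*2) = -3 + (-4 + 4 + 6) = -3 + 6 = 3)
r(B) = -3 + B (r(B) = B - 1*3 = B - 3 = -3 + B)
r(7)*(-137 - 40) = (-3 + 7)*(-137 - 40) = 4*(-177) = -708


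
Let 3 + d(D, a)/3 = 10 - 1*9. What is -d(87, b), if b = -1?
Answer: 6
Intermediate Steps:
d(D, a) = -6 (d(D, a) = -9 + 3*(10 - 1*9) = -9 + 3*(10 - 9) = -9 + 3*1 = -9 + 3 = -6)
-d(87, b) = -1*(-6) = 6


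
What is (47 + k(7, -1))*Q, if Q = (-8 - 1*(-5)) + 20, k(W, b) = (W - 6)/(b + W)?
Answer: 4811/6 ≈ 801.83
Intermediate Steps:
k(W, b) = (-6 + W)/(W + b)
Q = 17 (Q = (-8 + 5) + 20 = -3 + 20 = 17)
(47 + k(7, -1))*Q = (47 + (-6 + 7)/(7 - 1))*17 = (47 + 1/6)*17 = (47 + (⅙)*1)*17 = (47 + ⅙)*17 = (283/6)*17 = 4811/6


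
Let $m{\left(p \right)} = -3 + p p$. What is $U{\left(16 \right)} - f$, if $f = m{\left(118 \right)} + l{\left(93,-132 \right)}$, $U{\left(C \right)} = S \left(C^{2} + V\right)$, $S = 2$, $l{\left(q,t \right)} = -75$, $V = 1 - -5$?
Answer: $-13322$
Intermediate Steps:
$V = 6$ ($V = 1 + 5 = 6$)
$m{\left(p \right)} = -3 + p^{2}$
$U{\left(C \right)} = 12 + 2 C^{2}$ ($U{\left(C \right)} = 2 \left(C^{2} + 6\right) = 2 \left(6 + C^{2}\right) = 12 + 2 C^{2}$)
$f = 13846$ ($f = \left(-3 + 118^{2}\right) - 75 = \left(-3 + 13924\right) - 75 = 13921 - 75 = 13846$)
$U{\left(16 \right)} - f = \left(12 + 2 \cdot 16^{2}\right) - 13846 = \left(12 + 2 \cdot 256\right) - 13846 = \left(12 + 512\right) - 13846 = 524 - 13846 = -13322$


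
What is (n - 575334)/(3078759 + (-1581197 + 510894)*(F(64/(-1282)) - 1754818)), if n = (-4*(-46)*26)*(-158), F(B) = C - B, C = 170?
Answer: -853303046/1203803155993327 ≈ -7.0884e-7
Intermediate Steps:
F(B) = 170 - B
n = -755872 (n = (184*26)*(-158) = 4784*(-158) = -755872)
(n - 575334)/(3078759 + (-1581197 + 510894)*(F(64/(-1282)) - 1754818)) = (-755872 - 575334)/(3078759 + (-1581197 + 510894)*((170 - 64/(-1282)) - 1754818)) = -1331206/(3078759 - 1070303*((170 - 64*(-1)/1282) - 1754818)) = -1331206/(3078759 - 1070303*((170 - 1*(-32/641)) - 1754818)) = -1331206/(3078759 - 1070303*((170 + 32/641) - 1754818)) = -1331206/(3078759 - 1070303*(109002/641 - 1754818)) = -1331206/(3078759 - 1070303*(-1124729336/641)) = -1331206/(3078759 + 1203801182508808/641) = -1331206/1203803155993327/641 = -1331206*641/1203803155993327 = -853303046/1203803155993327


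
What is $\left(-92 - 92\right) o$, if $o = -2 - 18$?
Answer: $3680$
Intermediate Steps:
$o = -20$ ($o = -2 - 18 = -20$)
$\left(-92 - 92\right) o = \left(-92 - 92\right) \left(-20\right) = \left(-184\right) \left(-20\right) = 3680$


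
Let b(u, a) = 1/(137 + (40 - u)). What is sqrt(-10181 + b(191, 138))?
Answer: I*sqrt(1995490)/14 ≈ 100.9*I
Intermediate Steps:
b(u, a) = 1/(177 - u)
sqrt(-10181 + b(191, 138)) = sqrt(-10181 - 1/(-177 + 191)) = sqrt(-10181 - 1/14) = sqrt(-142535/14) = I*sqrt(1995490)/14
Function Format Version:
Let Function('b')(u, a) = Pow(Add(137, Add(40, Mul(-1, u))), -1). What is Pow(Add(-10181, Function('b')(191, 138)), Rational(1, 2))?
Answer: Mul(Rational(1, 14), I, Pow(1995490, Rational(1, 2))) ≈ Mul(100.90, I)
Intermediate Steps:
Function('b')(u, a) = Pow(Add(177, Mul(-1, u)), -1)
Pow(Add(-10181, Function('b')(191, 138)), Rational(1, 2)) = Pow(Add(-10181, Mul(-1, Pow(Add(-177, 191), -1))), Rational(1, 2)) = Pow(Add(-10181, Mul(-1, Pow(14, -1))), Rational(1, 2)) = Pow(Add(-10181, Mul(-1, Rational(1, 14))), Rational(1, 2)) = Pow(Add(-10181, Rational(-1, 14)), Rational(1, 2)) = Pow(Rational(-142535, 14), Rational(1, 2)) = Mul(Rational(1, 14), I, Pow(1995490, Rational(1, 2)))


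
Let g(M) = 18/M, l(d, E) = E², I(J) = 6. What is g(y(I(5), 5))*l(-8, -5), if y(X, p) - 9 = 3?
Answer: 75/2 ≈ 37.500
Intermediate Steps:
y(X, p) = 12 (y(X, p) = 9 + 3 = 12)
g(y(I(5), 5))*l(-8, -5) = (18/12)*(-5)² = (18*(1/12))*25 = (3/2)*25 = 75/2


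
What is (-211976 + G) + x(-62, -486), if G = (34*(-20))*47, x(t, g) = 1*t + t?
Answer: -244060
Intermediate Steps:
x(t, g) = 2*t (x(t, g) = t + t = 2*t)
G = -31960 (G = -680*47 = -31960)
(-211976 + G) + x(-62, -486) = (-211976 - 31960) + 2*(-62) = -243936 - 124 = -244060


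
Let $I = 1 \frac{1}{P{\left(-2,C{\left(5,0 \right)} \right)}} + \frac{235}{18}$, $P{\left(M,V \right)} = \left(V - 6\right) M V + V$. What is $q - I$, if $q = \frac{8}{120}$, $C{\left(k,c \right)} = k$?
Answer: $- \frac{235}{18} \approx -13.056$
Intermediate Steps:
$P{\left(M,V \right)} = V + M V \left(-6 + V\right)$ ($P{\left(M,V \right)} = \left(-6 + V\right) M V + V = M \left(-6 + V\right) V + V = M V \left(-6 + V\right) + V = V + M V \left(-6 + V\right)$)
$q = \frac{1}{15}$ ($q = 8 \cdot \frac{1}{120} = \frac{1}{15} \approx 0.066667$)
$I = \frac{1181}{90}$ ($I = 1 \frac{1}{5 \left(1 - -12 - 10\right)} + \frac{235}{18} = 1 \frac{1}{5 \left(1 + 12 - 10\right)} + 235 \cdot \frac{1}{18} = 1 \frac{1}{5 \cdot 3} + \frac{235}{18} = 1 \cdot \frac{1}{15} + \frac{235}{18} = \frac{1}{15} + \frac{235}{18} = \frac{1181}{90} \approx 13.122$)
$q - I = \frac{1}{15} - \frac{1181}{90} = - \frac{235}{18}$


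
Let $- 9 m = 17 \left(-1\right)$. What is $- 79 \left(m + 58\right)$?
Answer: $- \frac{42581}{9} \approx -4731.2$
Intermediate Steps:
$m = \frac{17}{9}$ ($m = - \frac{17 \left(-1\right)}{9} = \left(- \frac{1}{9}\right) \left(-17\right) = \frac{17}{9} \approx 1.8889$)
$- 79 \left(m + 58\right) = - 79 \left(\frac{17}{9} + 58\right) = \left(-79\right) \frac{539}{9} = - \frac{42581}{9}$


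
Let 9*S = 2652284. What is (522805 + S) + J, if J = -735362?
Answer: 739271/9 ≈ 82141.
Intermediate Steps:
S = 2652284/9 (S = (⅑)*2652284 = 2652284/9 ≈ 2.9470e+5)
(522805 + S) + J = (522805 + 2652284/9) - 735362 = 7357529/9 - 735362 = 739271/9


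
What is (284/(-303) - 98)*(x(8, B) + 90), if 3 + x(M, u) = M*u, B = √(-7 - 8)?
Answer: -869362/101 - 239824*I*√15/303 ≈ -8607.5 - 3065.5*I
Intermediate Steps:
B = I*√15 (B = √(-15) = I*√15 ≈ 3.873*I)
x(M, u) = -3 + M*u
(284/(-303) - 98)*(x(8, B) + 90) = (284/(-303) - 98)*((-3 + 8*(I*√15)) + 90) = (284*(-1/303) - 98)*((-3 + 8*I*√15) + 90) = (-284/303 - 98)*(87 + 8*I*√15) = -29978*(87 + 8*I*√15)/303 = -869362/101 - 239824*I*√15/303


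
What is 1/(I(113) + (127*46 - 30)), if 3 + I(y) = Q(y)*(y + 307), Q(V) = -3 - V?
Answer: -1/42911 ≈ -2.3304e-5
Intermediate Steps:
I(y) = -3 + (-3 - y)*(307 + y) (I(y) = -3 + (-3 - y)*(y + 307) = -3 + (-3 - y)*(307 + y))
1/(I(113) + (127*46 - 30)) = 1/((-924 - 1*113² - 310*113) + (127*46 - 30)) = 1/((-924 - 1*12769 - 35030) + (5842 - 30)) = 1/((-924 - 12769 - 35030) + 5812) = 1/(-48723 + 5812) = 1/(-42911) = -1/42911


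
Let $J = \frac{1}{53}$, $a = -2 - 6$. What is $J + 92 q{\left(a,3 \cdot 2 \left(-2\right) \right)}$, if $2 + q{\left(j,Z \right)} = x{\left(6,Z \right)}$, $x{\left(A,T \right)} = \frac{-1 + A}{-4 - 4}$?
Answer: $- \frac{25597}{106} \approx -241.48$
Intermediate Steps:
$a = -8$
$x{\left(A,T \right)} = \frac{1}{8} - \frac{A}{8}$ ($x{\left(A,T \right)} = \frac{-1 + A}{-8} = \left(-1 + A\right) \left(- \frac{1}{8}\right) = \frac{1}{8} - \frac{A}{8}$)
$q{\left(j,Z \right)} = - \frac{21}{8}$ ($q{\left(j,Z \right)} = -2 + \left(\frac{1}{8} - \frac{3}{4}\right) = -2 - \frac{5}{8} = - \frac{21}{8}$)
$J = \frac{1}{53} \approx 0.018868$
$J + 92 q{\left(a,3 \cdot 2 \left(-2\right) \right)} = \frac{1}{53} + 92 \left(- \frac{21}{8}\right) = \frac{1}{53} - \frac{483}{2} = - \frac{25597}{106}$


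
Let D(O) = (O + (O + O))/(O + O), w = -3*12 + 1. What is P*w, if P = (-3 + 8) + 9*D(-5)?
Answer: -1295/2 ≈ -647.50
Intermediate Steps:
w = -35 (w = -36 + 1 = -35)
D(O) = 3/2 (D(O) = (O + 2*O)/((2*O)) = (3*O)*(1/(2*O)) = 3/2)
P = 37/2 (P = (-3 + 8) + 9*(3/2) = 5 + 27/2 = 37/2 ≈ 18.500)
P*w = (37/2)*(-35) = -1295/2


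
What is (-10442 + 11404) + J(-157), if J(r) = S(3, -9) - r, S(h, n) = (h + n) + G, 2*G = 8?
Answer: 1117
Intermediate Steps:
G = 4 (G = (1/2)*8 = 4)
S(h, n) = 4 + h + n (S(h, n) = (h + n) + 4 = 4 + h + n)
J(r) = -2 - r (J(r) = (4 + 3 - 9) - r = -2 - r)
(-10442 + 11404) + J(-157) = (-10442 + 11404) + (-2 - 1*(-157)) = 962 + (-2 + 157) = 962 + 155 = 1117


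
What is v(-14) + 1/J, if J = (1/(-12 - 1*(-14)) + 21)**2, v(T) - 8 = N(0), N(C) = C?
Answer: 14796/1849 ≈ 8.0022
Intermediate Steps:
v(T) = 8 (v(T) = 8 + 0 = 8)
J = 1849/4 (J = (1/(-12 + 14) + 21)**2 = (1/2 + 21)**2 = (43/2)**2 = 1849/4 ≈ 462.25)
v(-14) + 1/J = 8 + 1/(1849/4) = 8 + 4/1849 = 14796/1849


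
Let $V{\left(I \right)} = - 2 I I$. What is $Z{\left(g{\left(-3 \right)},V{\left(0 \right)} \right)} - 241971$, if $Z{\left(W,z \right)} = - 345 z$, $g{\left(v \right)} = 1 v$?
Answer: $-241971$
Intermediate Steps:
$g{\left(v \right)} = v$
$V{\left(I \right)} = - 2 I^{2}$
$Z{\left(g{\left(-3 \right)},V{\left(0 \right)} \right)} - 241971 = - 345 \left(- 2 \cdot 0^{2}\right) - 241971 = - 345 \left(\left(-2\right) 0\right) - 241971 = \left(-345\right) 0 - 241971 = 0 - 241971 = -241971$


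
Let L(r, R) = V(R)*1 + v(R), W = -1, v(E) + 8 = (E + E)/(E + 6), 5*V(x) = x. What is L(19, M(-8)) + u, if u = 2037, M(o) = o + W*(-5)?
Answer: 10132/5 ≈ 2026.4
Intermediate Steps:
V(x) = x/5
v(E) = -8 + 2*E/(6 + E) (v(E) = -8 + (E + E)/(E + 6) = -8 + (2*E)/(6 + E) = -8 + 2*E/(6 + E))
M(o) = 5 + o (M(o) = o - 1*(-5) = o + 5 = 5 + o)
L(r, R) = R/5 + 6*(-8 - R)/(6 + R) (L(r, R) = (R/5)*1 + 6*(-8 - R)/(6 + R) = R/5 + 6*(-8 - R)/(6 + R))
L(19, M(-8)) + u = (-240 + (5 - 8)**2 - 24*(5 - 8))/(5*(6 + (5 - 8))) + 2037 = (-240 + (-3)**2 - 24*(-3))/(5*(6 - 3)) + 2037 = (1/5)*(-240 + 9 + 72)/3 + 2037 = (1/5)*(1/3)*(-159) + 2037 = -53/5 + 2037 = 10132/5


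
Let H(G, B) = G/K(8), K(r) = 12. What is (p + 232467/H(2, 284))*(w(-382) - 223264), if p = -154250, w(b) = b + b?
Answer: -277918383456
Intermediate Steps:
w(b) = 2*b
H(G, B) = G/12
(p + 232467/H(2, 284))*(w(-382) - 223264) = (-154250 + 232467/(((1/12)*2)))*(2*(-382) - 223264) = (-154250 + 232467/(⅙))*(-764 - 223264) = (-154250 + 232467*6)*(-224028) = (-154250 + 1394802)*(-224028) = 1240552*(-224028) = -277918383456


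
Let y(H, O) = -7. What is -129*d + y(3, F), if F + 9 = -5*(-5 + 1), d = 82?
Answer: -10585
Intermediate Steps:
F = 11 (F = -9 - 5*(-5 + 1) = -9 - 5*(-4) = -9 + 20 = 11)
-129*d + y(3, F) = -129*82 - 7 = -10578 - 7 = -10585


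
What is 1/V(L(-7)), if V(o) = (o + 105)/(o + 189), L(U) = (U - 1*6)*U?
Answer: 10/7 ≈ 1.4286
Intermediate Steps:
L(U) = U*(-6 + U) (L(U) = (U - 6)*U = (-6 + U)*U = U*(-6 + U))
V(o) = (105 + o)/(189 + o)
1/V(L(-7)) = 1/((105 - 7*(-6 - 7))/(189 - 7*(-6 - 7))) = 1/((105 - 7*(-13))/(189 - 7*(-13))) = 1/((105 + 91)/(189 + 91)) = 1/(196/280) = 1/((1/280)*196) = 1/(7/10) = 10/7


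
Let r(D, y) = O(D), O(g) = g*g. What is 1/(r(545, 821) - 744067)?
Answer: -1/447042 ≈ -2.2369e-6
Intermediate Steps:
O(g) = g²
r(D, y) = D²
1/(r(545, 821) - 744067) = 1/(545² - 744067) = 1/(297025 - 744067) = 1/(-447042) = -1/447042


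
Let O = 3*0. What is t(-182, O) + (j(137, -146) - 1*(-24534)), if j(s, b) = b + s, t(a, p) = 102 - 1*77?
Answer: 24550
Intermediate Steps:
O = 0
t(a, p) = 25 (t(a, p) = 102 - 77 = 25)
t(-182, O) + (j(137, -146) - 1*(-24534)) = 25 + ((-146 + 137) - 1*(-24534)) = 25 + (-9 + 24534) = 25 + 24525 = 24550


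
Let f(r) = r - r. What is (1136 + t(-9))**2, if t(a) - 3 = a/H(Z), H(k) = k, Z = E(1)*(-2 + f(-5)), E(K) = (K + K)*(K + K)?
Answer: 83192641/64 ≈ 1.2999e+6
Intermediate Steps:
f(r) = 0
E(K) = 4*K**2 (E(K) = (2*K)*(2*K) = 4*K**2)
Z = -8 (Z = (4*1**2)*(-2 + 0) = (4*1)*(-2) = 4*(-2) = -8)
t(a) = 3 - a/8 (t(a) = 3 + a/(-8) = 3 + a*(-1/8) = 3 - a/8)
(1136 + t(-9))**2 = (1136 + (3 - 1/8*(-9)))**2 = (1136 + (3 + 9/8))**2 = (1136 + 33/8)**2 = (9121/8)**2 = 83192641/64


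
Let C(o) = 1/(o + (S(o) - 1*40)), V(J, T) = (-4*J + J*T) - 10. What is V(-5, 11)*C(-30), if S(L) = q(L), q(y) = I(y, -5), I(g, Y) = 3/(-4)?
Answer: 180/283 ≈ 0.63604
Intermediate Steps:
I(g, Y) = -3/4 (I(g, Y) = 3*(-1/4) = -3/4)
q(y) = -3/4
S(L) = -3/4
V(J, T) = -10 - 4*J + J*T
C(o) = 1/(-163/4 + o) (C(o) = 1/(o + (-3/4 - 1*40)) = 1/(o + (-3/4 - 40)) = 1/(o - 163/4) = 1/(-163/4 + o))
V(-5, 11)*C(-30) = (-10 - 4*(-5) - 5*11)*(4/(-163 + 4*(-30))) = (-10 + 20 - 55)*(4/(-163 - 120)) = -180/(-283) = -180*(-1)/283 = -45*(-4/283) = 180/283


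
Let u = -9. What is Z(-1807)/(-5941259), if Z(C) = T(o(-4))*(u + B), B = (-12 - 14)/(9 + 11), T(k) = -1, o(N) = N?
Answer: -103/59412590 ≈ -1.7336e-6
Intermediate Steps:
B = -13/10 (B = -26/20 = -26*1/20 = -13/10 ≈ -1.3000)
Z(C) = 103/10 (Z(C) = -(-9 - 13/10) = -1*(-103/10) = 103/10)
Z(-1807)/(-5941259) = (103/10)/(-5941259) = (103/10)*(-1/5941259) = -103/59412590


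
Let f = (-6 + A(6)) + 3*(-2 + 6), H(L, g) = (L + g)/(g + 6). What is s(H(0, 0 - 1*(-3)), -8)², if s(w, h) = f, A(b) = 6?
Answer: 144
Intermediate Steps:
H(L, g) = (L + g)/(6 + g)
f = 12 (f = (-6 + 6) + 3*(-2 + 6) = 0 + 3*4 = 0 + 12 = 12)
s(w, h) = 12
s(H(0, 0 - 1*(-3)), -8)² = 12² = 144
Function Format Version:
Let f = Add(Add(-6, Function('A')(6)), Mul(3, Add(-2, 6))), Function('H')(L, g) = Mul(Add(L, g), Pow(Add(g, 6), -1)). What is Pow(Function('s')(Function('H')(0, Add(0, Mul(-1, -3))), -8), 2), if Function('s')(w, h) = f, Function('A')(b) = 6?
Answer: 144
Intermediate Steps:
Function('H')(L, g) = Mul(Pow(Add(6, g), -1), Add(L, g)) (Function('H')(L, g) = Mul(Add(L, g), Pow(Add(6, g), -1)) = Mul(Pow(Add(6, g), -1), Add(L, g)))
f = 12 (f = Add(Add(-6, 6), Mul(3, Add(-2, 6))) = Add(0, Mul(3, 4)) = Add(0, 12) = 12)
Function('s')(w, h) = 12
Pow(Function('s')(Function('H')(0, Add(0, Mul(-1, -3))), -8), 2) = Pow(12, 2) = 144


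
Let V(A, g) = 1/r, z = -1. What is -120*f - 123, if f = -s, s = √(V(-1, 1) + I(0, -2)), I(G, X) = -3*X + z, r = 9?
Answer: -123 + 40*√46 ≈ 148.29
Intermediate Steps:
I(G, X) = -1 - 3*X (I(G, X) = -3*X - 1 = -1 - 3*X)
V(A, g) = ⅑ (V(A, g) = 1/9 = ⅑)
s = √46/3 (s = √(⅑ + (-1 - 3*(-2))) = √(⅑ + (-1 + 6)) = √(⅑ + 5) = √(46/9) = √46/3 ≈ 2.2608)
f = -√46/3 ≈ -2.2608
-120*f - 123 = -(-40)*√46 - 123 = 40*√46 - 123 = -123 + 40*√46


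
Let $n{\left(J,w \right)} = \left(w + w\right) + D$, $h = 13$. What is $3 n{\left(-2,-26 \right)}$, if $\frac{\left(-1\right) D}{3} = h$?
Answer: $-273$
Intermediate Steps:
$D = -39$ ($D = \left(-3\right) 13 = -39$)
$n{\left(J,w \right)} = -39 + 2 w$ ($n{\left(J,w \right)} = \left(w + w\right) - 39 = 2 w - 39 = -39 + 2 w$)
$3 n{\left(-2,-26 \right)} = 3 \left(-39 + 2 \left(-26\right)\right) = 3 \left(-39 - 52\right) = 3 \left(-91\right) = -273$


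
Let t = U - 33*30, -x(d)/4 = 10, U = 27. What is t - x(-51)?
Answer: -923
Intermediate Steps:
x(d) = -40 (x(d) = -4*10 = -40)
t = -963 (t = 27 - 33*30 = 27 - 990 = -963)
t - x(-51) = -963 - 1*(-40) = -963 + 40 = -923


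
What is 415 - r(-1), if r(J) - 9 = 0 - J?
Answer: 405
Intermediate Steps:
r(J) = 9 - J (r(J) = 9 + (0 - J) = 9 - J)
415 - r(-1) = 415 - (9 - 1*(-1)) = 415 - (9 + 1) = 415 - 1*10 = 415 - 10 = 405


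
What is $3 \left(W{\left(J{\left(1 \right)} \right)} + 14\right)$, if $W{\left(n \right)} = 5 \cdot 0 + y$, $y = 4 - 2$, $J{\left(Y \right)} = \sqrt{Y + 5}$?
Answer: $48$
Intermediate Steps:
$J{\left(Y \right)} = \sqrt{5 + Y}$
$y = 2$
$W{\left(n \right)} = 2$ ($W{\left(n \right)} = 5 \cdot 0 + 2 = 0 + 2 = 2$)
$3 \left(W{\left(J{\left(1 \right)} \right)} + 14\right) = 3 \left(2 + 14\right) = 3 \cdot 16 = 48$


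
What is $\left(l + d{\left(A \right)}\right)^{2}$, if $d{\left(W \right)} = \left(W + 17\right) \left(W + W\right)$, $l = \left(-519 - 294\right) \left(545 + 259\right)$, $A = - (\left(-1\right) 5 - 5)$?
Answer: $426555284544$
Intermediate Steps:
$A = 10$ ($A = - (-5 - 5) = \left(-1\right) \left(-10\right) = 10$)
$l = -653652$ ($l = \left(-813\right) 804 = -653652$)
$d{\left(W \right)} = 2 W \left(17 + W\right)$ ($d{\left(W \right)} = \left(17 + W\right) 2 W = 2 W \left(17 + W\right)$)
$\left(l + d{\left(A \right)}\right)^{2} = \left(-653652 + 2 \cdot 10 \left(17 + 10\right)\right)^{2} = \left(-653652 + 2 \cdot 10 \cdot 27\right)^{2} = \left(-653652 + 540\right)^{2} = \left(-653112\right)^{2} = 426555284544$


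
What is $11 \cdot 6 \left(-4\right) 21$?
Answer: $-5544$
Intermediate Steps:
$11 \cdot 6 \left(-4\right) 21 = 11 \left(-24\right) 21 = \left(-264\right) 21 = -5544$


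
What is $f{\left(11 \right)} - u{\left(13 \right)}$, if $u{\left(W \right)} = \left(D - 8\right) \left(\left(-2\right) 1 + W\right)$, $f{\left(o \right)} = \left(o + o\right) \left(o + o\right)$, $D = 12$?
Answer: $440$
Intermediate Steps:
$f{\left(o \right)} = 4 o^{2}$ ($f{\left(o \right)} = 2 o 2 o = 4 o^{2}$)
$u{\left(W \right)} = -8 + 4 W$ ($u{\left(W \right)} = \left(12 - 8\right) \left(\left(-2\right) 1 + W\right) = 4 \left(-2 + W\right) = -8 + 4 W$)
$f{\left(11 \right)} - u{\left(13 \right)} = 4 \cdot 11^{2} - \left(-8 + 4 \cdot 13\right) = 4 \cdot 121 - \left(-8 + 52\right) = 484 - 44 = 440$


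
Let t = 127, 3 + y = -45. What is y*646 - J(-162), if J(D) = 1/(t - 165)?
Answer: -1178303/38 ≈ -31008.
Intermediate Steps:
y = -48 (y = -3 - 45 = -48)
J(D) = -1/38 (J(D) = 1/(127 - 165) = 1/(-38) = -1/38)
y*646 - J(-162) = -48*646 - 1*(-1/38) = -31008 + 1/38 = -1178303/38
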